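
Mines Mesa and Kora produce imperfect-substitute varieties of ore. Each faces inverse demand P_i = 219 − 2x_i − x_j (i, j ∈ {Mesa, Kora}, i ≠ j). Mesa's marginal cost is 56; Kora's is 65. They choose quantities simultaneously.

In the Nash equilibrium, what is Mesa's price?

122.4

Mine Mesa's profit: π = x_{Mesa}(219 − 2x_{Mesa} − x_{Kora}) − 56x_{Mesa}.
∂π/∂x_{Mesa} = 163 − 4x_{Mesa} − x_{Kora} = 0 ⇒ x_{Mesa} = 40.75 − 0.25x_{Kora}.
Similarly x_{Kora} = 38.5 − 0.25x_{Mesa}.
Plugging x_{Kora} into Mesa's best response: x_{Mesa} = 40.75 − 0.25(38.5 − 0.25x_{Mesa}) ⇒ 0.9375x_{Mesa} = 31.125, so x_{Mesa} = 33.2.
Then x_{Kora} = 38.5 − 0.25·33.2 = 30.2.
P_{Mesa} = 219 − 2·33.2 − 30.2 = 122.4.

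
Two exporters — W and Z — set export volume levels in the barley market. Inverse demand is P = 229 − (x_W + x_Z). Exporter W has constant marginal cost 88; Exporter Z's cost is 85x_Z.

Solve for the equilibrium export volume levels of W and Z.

46, 49

Exporter W's profit: π = x_W(229 − (x_W + x_Z)) − 88x_W.
∂π/∂x_W = 141 − 2x_W − x_Z = 0, so x_W = 70.5 − 0.5x_Z.
By the same steps for Z: x_Z = 72 − 0.5x_W.
Plugging x_Z into W's best response: x_W = 70.5 − 0.5(72 − 0.5x_W) ⇒ 0.75x_W = 34.5, so x_W = 46.
Then x_Z = 72 − 0.5·46 = 49.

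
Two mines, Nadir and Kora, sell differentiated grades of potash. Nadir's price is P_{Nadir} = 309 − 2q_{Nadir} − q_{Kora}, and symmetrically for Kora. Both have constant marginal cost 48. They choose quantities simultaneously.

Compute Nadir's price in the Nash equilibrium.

152.4

Mine Nadir's profit: π = q_{Nadir}(309 − 2q_{Nadir} − q_{Kora}) − 48q_{Nadir}.
∂π/∂q_{Nadir} = 261 − 4q_{Nadir} − q_{Kora} = 0 ⇒ q_{Nadir} = 65.25 − 0.25q_{Kora}.
By symmetry q_{Kora} = q_{Nadir}; substituting into the reaction function, 1.25q_{Nadir} = 65.25 and q_{Nadir} = 52.2.
P_{Nadir} = 309 − 2·52.2 − 52.2 = 152.4.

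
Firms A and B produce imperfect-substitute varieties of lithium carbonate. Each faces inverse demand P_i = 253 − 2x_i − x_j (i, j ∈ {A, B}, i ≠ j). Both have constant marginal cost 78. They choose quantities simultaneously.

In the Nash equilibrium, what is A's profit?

2450

Firm A's profit: π = x_A(253 − 2x_A − x_B) − 78x_A.
∂π/∂x_A = 175 − 4x_A − x_B = 0 ⇒ x_A = 43.75 − 0.25x_B.
The game is symmetric, so in equilibrium x_B = x_A: the reaction function gives 1.25x_A = 43.75, hence x_A = 35.
P_A = 253 − 2·35 − 35 = 148.
Profit = (148 − 78)·35 = 2450.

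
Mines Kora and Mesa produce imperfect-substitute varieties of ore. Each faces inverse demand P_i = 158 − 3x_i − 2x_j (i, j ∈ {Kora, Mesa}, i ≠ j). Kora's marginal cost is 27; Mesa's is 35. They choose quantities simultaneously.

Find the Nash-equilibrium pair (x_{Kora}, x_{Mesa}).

16.875, 14.875

Mine Kora's profit: π = x_{Kora}(158 − 3x_{Kora} − 2x_{Mesa}) − 27x_{Kora}.
∂π/∂x_{Kora} = 131 − 6x_{Kora} − 2x_{Mesa} = 0 ⇒ x_{Kora} = 131/6 − (1/3)x_{Mesa}.
Similarly x_{Mesa} = 20.5 − (1/3)x_{Kora}.
Substituting the second reaction function into the first: x_{Kora} = 131/6 − (1/3)(20.5 − (1/3)x_{Kora}), which gives (8/9)x_{Kora} = 15 ⇒ x_{Kora} = 16.875.
Then x_{Mesa} = 20.5 − (1/3)·16.875 = 14.875.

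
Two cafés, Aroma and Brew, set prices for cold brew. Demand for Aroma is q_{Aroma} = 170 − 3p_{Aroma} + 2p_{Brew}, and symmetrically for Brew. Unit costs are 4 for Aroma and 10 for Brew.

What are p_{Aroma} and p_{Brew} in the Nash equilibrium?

Aroma's profit: π = (p_{Aroma} − 4)(170 − 3p_{Aroma} + 2p_{Brew}).
∂π/∂p_{Aroma} = 182 − 6p_{Aroma} + 2p_{Brew} = 0 ⇒ p_{Aroma} = 91/3 + (1/3)p_{Brew}.
Similarly p_{Brew} = 100/3 + (1/3)p_{Aroma}.
Solving the two reaction functions simultaneously: (1 − (1/3)(1/3))p_{Aroma} = 91/3 + (1/3)·(100/3), so (8/9)p_{Aroma} = 373/9 and p_{Aroma} = 46.625.
Then p_{Brew} = 100/3 + (1/3)·46.625 = 48.875.

46.625, 48.875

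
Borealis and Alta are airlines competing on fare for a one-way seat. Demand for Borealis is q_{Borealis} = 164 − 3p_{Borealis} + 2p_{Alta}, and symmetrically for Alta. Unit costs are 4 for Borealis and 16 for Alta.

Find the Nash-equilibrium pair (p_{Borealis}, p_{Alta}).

Borealis's profit: π = (p_{Borealis} − 4)(164 − 3p_{Borealis} + 2p_{Alta}).
∂π/∂p_{Borealis} = 176 − 6p_{Borealis} + 2p_{Alta} = 0 ⇒ p_{Borealis} = 88/3 + (1/3)p_{Alta}.
Similarly p_{Alta} = 106/3 + (1/3)p_{Borealis}.
Substituting the second reaction function into the first: p_{Borealis} = 88/3 + (1/3)(106/3 + (1/3)p_{Borealis}), which gives (8/9)p_{Borealis} = 370/9 ⇒ p_{Borealis} = 46.25.
Then p_{Alta} = 106/3 + (1/3)·46.25 = 50.75.

46.25, 50.75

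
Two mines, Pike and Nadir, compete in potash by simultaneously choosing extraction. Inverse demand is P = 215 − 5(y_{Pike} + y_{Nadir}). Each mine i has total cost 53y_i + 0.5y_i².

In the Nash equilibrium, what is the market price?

Mine Pike's profit: π = y_{Pike}(215 − 5(y_{Pike} + y_{Nadir})) − 53y_{Pike} − 0.5y_{Pike}².
∂π/∂y_{Pike} = 162 − 11y_{Pike} − 5y_{Nadir} = 0, so y_{Pike} = 162/11 − (5/11)y_{Nadir}.
Setting y_{Pike} = y_{Nadir} in the reaction function: y_{Pike} = 162/11 − (5/11)y_{Pike}, so y_{Pike} = (162/11) / (16/11) = 10.125.
Equilibrium price: P = 215 − 5·20.25 = 113.75.

113.75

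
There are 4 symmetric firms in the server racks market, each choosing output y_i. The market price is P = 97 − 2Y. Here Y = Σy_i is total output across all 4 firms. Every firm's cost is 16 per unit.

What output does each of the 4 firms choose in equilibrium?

A representative firm's profit is π_i = y_i(97 − 2Y) − 16y_i, with Y = y_i + Σ_{j≠i} y_j.
First-order condition: 81 − 4y_i − 2Σ_{j≠i} y_j = 0.
Imposing symmetry (y_j = y for all j) turns Σ_{j≠i} y_j into 3y, so 81 = 10y and y = 8.1.

8.1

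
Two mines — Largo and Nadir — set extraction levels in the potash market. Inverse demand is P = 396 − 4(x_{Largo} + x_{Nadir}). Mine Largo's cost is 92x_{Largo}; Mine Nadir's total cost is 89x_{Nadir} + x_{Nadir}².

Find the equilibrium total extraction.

47.6875

Mine Largo's profit: π = x_{Largo}(396 − 4(x_{Largo} + x_{Nadir})) − 92x_{Largo}.
∂π/∂x_{Largo} = 304 − 8x_{Largo} − 4x_{Nadir} = 0, so x_{Largo} = 38 − 0.5x_{Nadir}.
For Nadir: ∂π/∂x_{Nadir} = 307 − 10x_{Nadir} − 4x_{Largo} = 0 ⇒ x_{Nadir} = 30.7 − 0.4x_{Largo}.
Substituting the second reaction function into the first: x_{Largo} = 38 − 0.5(30.7 − 0.4x_{Largo}), which gives 0.8x_{Largo} = 22.65 ⇒ x_{Largo} = 28.3125.
Then x_{Nadir} = 30.7 − 0.4·28.3125 = 19.375.
Total extraction: 28.3125 + 19.375 = 47.6875.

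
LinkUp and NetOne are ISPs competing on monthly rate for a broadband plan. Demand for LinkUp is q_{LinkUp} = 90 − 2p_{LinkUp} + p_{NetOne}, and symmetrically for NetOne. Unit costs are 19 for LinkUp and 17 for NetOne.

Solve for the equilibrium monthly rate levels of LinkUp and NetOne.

LinkUp's profit: π = (p_{LinkUp} − 19)(90 − 2p_{LinkUp} + p_{NetOne}).
∂π/∂p_{LinkUp} = 128 − 4p_{LinkUp} + p_{NetOne} = 0 ⇒ p_{LinkUp} = 32 + 0.25p_{NetOne}.
Similarly p_{NetOne} = 31 + 0.25p_{LinkUp}.
Substituting the second reaction function into the first: p_{LinkUp} = 32 + 0.25(31 + 0.25p_{LinkUp}), which gives 0.9375p_{LinkUp} = 39.75 ⇒ p_{LinkUp} = 42.4.
Then p_{NetOne} = 31 + 0.25·42.4 = 41.6.

42.4, 41.6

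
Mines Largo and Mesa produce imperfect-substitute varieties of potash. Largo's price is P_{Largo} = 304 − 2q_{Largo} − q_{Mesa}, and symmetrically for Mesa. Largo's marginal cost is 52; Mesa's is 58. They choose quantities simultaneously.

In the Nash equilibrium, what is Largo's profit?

5161.28

Mine Largo's profit: π = q_{Largo}(304 − 2q_{Largo} − q_{Mesa}) − 52q_{Largo}.
∂π/∂q_{Largo} = 252 − 4q_{Largo} − q_{Mesa} = 0 ⇒ q_{Largo} = 63 − 0.25q_{Mesa}.
Similarly q_{Mesa} = 61.5 − 0.25q_{Largo}.
Plugging q_{Mesa} into Largo's best response: q_{Largo} = 63 − 0.25(61.5 − 0.25q_{Largo}) ⇒ 0.9375q_{Largo} = 47.625, so q_{Largo} = 50.8.
Then q_{Mesa} = 61.5 − 0.25·50.8 = 48.8.
P_{Largo} = 304 − 2·50.8 − 48.8 = 153.6.
Profit = (153.6 − 52)·50.8 = 5161.28.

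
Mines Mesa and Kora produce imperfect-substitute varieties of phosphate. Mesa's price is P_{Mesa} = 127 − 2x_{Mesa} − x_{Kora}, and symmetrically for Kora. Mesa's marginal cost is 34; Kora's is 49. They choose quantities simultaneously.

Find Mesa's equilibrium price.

Mine Mesa's profit: π = x_{Mesa}(127 − 2x_{Mesa} − x_{Kora}) − 34x_{Mesa}.
∂π/∂x_{Mesa} = 93 − 4x_{Mesa} − x_{Kora} = 0 ⇒ x_{Mesa} = 23.25 − 0.25x_{Kora}.
Similarly x_{Kora} = 19.5 − 0.25x_{Mesa}.
Solving the two reaction functions simultaneously: (1 − (−0.25)(−0.25))x_{Mesa} = 23.25 − 0.25·19.5, so 0.9375x_{Mesa} = 18.375 and x_{Mesa} = 19.6.
Then x_{Kora} = 19.5 − 0.25·19.6 = 14.6.
P_{Mesa} = 127 − 2·19.6 − 14.6 = 73.2.

73.2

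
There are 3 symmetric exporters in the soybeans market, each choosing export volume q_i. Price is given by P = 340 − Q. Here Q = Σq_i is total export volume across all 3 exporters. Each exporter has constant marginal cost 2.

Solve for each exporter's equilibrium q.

84.5

A representative exporter's profit is π_i = q_i(340 − Q) − 2q_i, with Q = q_i + Σ_{j≠i} q_j.
First-order condition: 338 − 2q_i − Σ_{j≠i} q_j = 0.
With identical exporters, set every q_j = q: then 338 − 2q − 2q = 0, i.e. q = 338/4 = 84.5.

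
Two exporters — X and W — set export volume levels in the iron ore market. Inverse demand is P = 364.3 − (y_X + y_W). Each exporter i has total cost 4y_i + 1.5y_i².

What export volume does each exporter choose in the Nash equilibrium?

Exporter X's profit: π = y_X(364.3 − (y_X + y_W)) − 4y_X − 1.5y_X².
∂π/∂y_X = 360.3 − 5y_X − y_W = 0, so y_X = 72.06 − 0.2y_W.
By symmetry y_W = y_X; substituting into the reaction function, 1.2y_X = 72.06 and y_X = 60.05.

60.05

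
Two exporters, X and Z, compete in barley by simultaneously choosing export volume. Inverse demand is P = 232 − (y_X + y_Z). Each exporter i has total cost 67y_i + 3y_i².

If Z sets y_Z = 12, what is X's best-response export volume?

Exporter X's profit: π = y_X(232 − (y_X + y_Z)) − 67y_X − 3y_X².
∂π/∂y_X = 165 − 8y_X − y_Z = 0, so y_X = 20.625 − 0.125y_Z.
At y_Z = 12: y_X = 20.625 − 0.125·12 = 19.125.

19.125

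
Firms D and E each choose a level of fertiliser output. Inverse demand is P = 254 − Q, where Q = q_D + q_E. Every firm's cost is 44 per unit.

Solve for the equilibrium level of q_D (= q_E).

70

Firm D's profit: π = q_D(254 − (q_D + q_E)) − 44q_D.
∂π/∂q_D = 210 − 2q_D − q_E = 0, so q_D = 105 − 0.5q_E.
Setting q_D = q_E in the reaction function: q_D = 105 − 0.5q_D, so q_D = 105 / 1.5 = 70.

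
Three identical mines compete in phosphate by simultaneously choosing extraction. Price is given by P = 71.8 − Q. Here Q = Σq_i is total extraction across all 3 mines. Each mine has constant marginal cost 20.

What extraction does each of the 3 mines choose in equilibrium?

12.95

A representative mine's profit is π_i = q_i(71.8 − Q) − 20q_i, with Q = q_i + Σ_{j≠i} q_j.
First-order condition: 51.8 − 2q_i − Σ_{j≠i} q_j = 0.
With identical mines, set every q_j = q: then 51.8 − 2q − 2q = 0, i.e. q = 51.8/4 = 12.95.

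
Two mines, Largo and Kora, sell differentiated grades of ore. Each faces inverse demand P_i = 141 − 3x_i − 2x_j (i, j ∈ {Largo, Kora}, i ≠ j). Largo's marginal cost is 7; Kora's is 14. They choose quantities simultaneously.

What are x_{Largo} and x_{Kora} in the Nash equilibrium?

Mine Largo's profit: π = x_{Largo}(141 − 3x_{Largo} − 2x_{Kora}) − 7x_{Largo}.
∂π/∂x_{Largo} = 134 − 6x_{Largo} − 2x_{Kora} = 0 ⇒ x_{Largo} = 67/3 − (1/3)x_{Kora}.
Similarly x_{Kora} = 127/6 − (1/3)x_{Largo}.
Plugging x_{Kora} into Largo's best response: x_{Largo} = 67/3 − (1/3)(127/6 − (1/3)x_{Largo}) ⇒ (8/9)x_{Largo} = 275/18, so x_{Largo} = 17.1875.
Then x_{Kora} = 127/6 − (1/3)·17.1875 = 15.4375.

17.1875, 15.4375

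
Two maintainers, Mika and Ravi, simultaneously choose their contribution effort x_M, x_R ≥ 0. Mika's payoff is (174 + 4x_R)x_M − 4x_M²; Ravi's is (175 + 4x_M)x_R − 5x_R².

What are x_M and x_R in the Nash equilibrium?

38.125, 32.75

Expanding Mika's payoff: 174x_M + 4x_Rx_M − 4x_M².
∂π/∂x_M = 174 + 4x_R − 8x_M = 0, so x_M = 21.75 + 0.5x_R.
Likewise for Ravi: x_R = 17.5 + 0.4x_M.
Plugging x_R into Mika's best response: x_M = 21.75 + 0.5(17.5 + 0.4x_M) ⇒ 0.8x_M = 30.5, so x_M = 38.125.
Then x_R = 17.5 + 0.4·38.125 = 32.75.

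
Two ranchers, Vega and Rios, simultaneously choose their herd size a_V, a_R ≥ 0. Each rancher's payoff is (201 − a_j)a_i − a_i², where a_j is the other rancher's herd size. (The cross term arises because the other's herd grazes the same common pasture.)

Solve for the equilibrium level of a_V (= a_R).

Vega's payoff is (201 − a_R)a_V − a_V².
∂π/∂a_V = 201 − a_R − 2a_V = 0, so a_V = 100.5 − 0.5a_R.
By symmetry a_R = a_V; substituting into the reaction function, 1.5a_V = 100.5 and a_V = 67.

67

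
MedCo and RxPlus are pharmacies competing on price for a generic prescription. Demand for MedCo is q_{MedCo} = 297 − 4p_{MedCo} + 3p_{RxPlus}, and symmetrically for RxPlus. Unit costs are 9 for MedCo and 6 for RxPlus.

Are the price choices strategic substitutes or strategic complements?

strategic complements

MedCo's profit: π = (p_{MedCo} − 9)(297 − 4p_{MedCo} + 3p_{RxPlus}).
∂π/∂p_{MedCo} = 333 − 8p_{MedCo} + 3p_{RxPlus} = 0 ⇒ p_{MedCo} = 41.625 + 0.375p_{RxPlus}.
The best-response slope dp_{MedCo}/dp_{RxPlus} = 0.375 > 0: the reaction function is upward-sloping, so the choices are strategic complements.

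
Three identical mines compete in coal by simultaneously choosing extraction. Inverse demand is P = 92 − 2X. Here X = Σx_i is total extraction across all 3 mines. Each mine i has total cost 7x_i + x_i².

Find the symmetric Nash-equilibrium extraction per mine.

8.5

A representative mine's profit is π_i = x_i(92 − 2X) − 7x_i − x_i², with X = x_i + Σ_{j≠i} x_j.
First-order condition: 85 − 6x_i − 2Σ_{j≠i} x_j = 0.
In a symmetric equilibrium every mine chooses the same x, so Σ_{j≠i} x_j = 2x. The condition becomes 85 − 10x = 0, giving x = 85/10 = 8.5.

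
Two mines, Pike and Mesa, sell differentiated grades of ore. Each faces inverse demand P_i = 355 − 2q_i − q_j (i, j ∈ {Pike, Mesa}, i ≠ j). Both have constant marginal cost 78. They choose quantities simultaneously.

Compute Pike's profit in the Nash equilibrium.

6138.32

Mine Pike's profit: π = q_{Pike}(355 − 2q_{Pike} − q_{Mesa}) − 78q_{Pike}.
∂π/∂q_{Pike} = 277 − 4q_{Pike} − q_{Mesa} = 0 ⇒ q_{Pike} = 69.25 − 0.25q_{Mesa}.
The game is symmetric, so in equilibrium q_{Mesa} = q_{Pike}: the reaction function gives 1.25q_{Pike} = 69.25, hence q_{Pike} = 55.4.
P_{Pike} = 355 − 2·55.4 − 55.4 = 188.8.
Profit = (188.8 − 78)·55.4 = 6138.32.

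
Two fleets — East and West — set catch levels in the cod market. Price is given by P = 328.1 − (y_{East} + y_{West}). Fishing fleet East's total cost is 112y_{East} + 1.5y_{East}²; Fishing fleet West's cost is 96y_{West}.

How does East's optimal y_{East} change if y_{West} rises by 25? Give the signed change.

Fishing fleet East's profit: π = y_{East}(328.1 − (y_{East} + y_{West})) − 112y_{East} − 1.5y_{East}².
∂π/∂y_{East} = 216.1 − 5y_{East} − y_{West} = 0, so y_{East} = 43.22 − 0.2y_{West}.
The reaction-function slope is −0.2, so a 25-unit rise in y_{West} moves y_{East} by −0.2 × 25 = −5. East's best response falls — the actions are strategic substitutes.

-5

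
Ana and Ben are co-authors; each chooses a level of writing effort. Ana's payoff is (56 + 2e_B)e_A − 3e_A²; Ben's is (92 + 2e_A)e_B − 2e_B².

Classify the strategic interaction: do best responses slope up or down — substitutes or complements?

strategic complements

Expanding Ana's payoff: 56e_A + 2e_Be_A − 3e_A².
∂π/∂e_A = 56 + 2e_B − 6e_A = 0, so e_A = 28/3 + (1/3)e_B.
The best-response slope de_A/de_B = 1/3 > 0: the reaction function is upward-sloping, so the choices are strategic complements.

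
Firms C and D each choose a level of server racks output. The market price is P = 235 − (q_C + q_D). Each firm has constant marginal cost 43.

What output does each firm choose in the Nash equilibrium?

64

Firm C's profit: π = q_C(235 − (q_C + q_D)) − 43q_C.
∂π/∂q_C = 192 − 2q_C − q_D = 0, so q_C = 96 − 0.5q_D.
Setting q_C = q_D in the reaction function: q_C = 96 − 0.5q_C, so q_C = 96 / 1.5 = 64.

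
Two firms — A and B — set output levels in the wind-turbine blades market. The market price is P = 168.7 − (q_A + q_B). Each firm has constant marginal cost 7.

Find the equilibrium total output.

107.8

Firm A's profit: π = q_A(168.7 − (q_A + q_B)) − 7q_A.
∂π/∂q_A = 161.7 − 2q_A − q_B = 0, so q_A = 80.85 − 0.5q_B.
By symmetry q_B = q_A; substituting into the reaction function, 1.5q_A = 80.85 and q_A = 53.9.
Total output: 53.9 + 53.9 = 107.8.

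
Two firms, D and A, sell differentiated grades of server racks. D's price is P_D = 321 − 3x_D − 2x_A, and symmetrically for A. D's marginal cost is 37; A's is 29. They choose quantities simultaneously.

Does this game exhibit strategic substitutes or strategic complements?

Firm D's profit: π = x_D(321 − 3x_D − 2x_A) − 37x_D.
∂π/∂x_D = 284 − 6x_D − 2x_A = 0 ⇒ x_D = 142/3 − (1/3)x_A.
The best-response slope dx_D/dx_A = −1/3 < 0: the reaction function is downward-sloping, so the choices are strategic substitutes.

strategic substitutes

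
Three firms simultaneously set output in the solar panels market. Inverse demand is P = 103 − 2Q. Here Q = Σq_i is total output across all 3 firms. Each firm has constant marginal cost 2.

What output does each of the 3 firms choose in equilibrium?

12.625

A representative firm's profit is π_i = q_i(103 − 2Q) − 2q_i, with Q = q_i + Σ_{j≠i} q_j.
First-order condition: 101 − 4q_i − 2Σ_{j≠i} q_j = 0.
In a symmetric equilibrium every firm chooses the same q, so Σ_{j≠i} q_j = 2q. The condition becomes 101 − 8q = 0, giving q = 101/8 = 12.625.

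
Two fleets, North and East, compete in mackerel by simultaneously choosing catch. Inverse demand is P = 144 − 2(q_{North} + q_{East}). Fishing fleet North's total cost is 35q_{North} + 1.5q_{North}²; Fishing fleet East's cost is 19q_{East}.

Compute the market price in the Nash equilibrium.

Fishing fleet North's profit: π = q_{North}(144 − 2(q_{North} + q_{East})) − 35q_{North} − 1.5q_{North}².
∂π/∂q_{North} = 109 − 7q_{North} − 2q_{East} = 0, so q_{North} = 109/7 − (2/7)q_{East}.
For East: ∂π/∂q_{East} = 125 − 4q_{East} − 2q_{North} = 0 ⇒ q_{East} = 31.25 − 0.5q_{North}.
Plugging q_{East} into North's best response: q_{North} = 109/7 − (2/7)(31.25 − 0.5q_{North}) ⇒ (6/7)q_{North} = 93/14, so q_{North} = 7.75.
Then q_{East} = 31.25 − 0.5·7.75 = 27.375.
Equilibrium price: P = 144 − 2·35.125 = 73.75.

73.75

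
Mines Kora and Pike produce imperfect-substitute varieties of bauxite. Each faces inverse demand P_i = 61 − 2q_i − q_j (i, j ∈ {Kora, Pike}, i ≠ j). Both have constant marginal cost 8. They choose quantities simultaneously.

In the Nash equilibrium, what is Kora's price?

29.2

Mine Kora's profit: π = q_{Kora}(61 − 2q_{Kora} − q_{Pike}) − 8q_{Kora}.
∂π/∂q_{Kora} = 53 − 4q_{Kora} − q_{Pike} = 0 ⇒ q_{Kora} = 13.25 − 0.25q_{Pike}.
By symmetry q_{Pike} = q_{Kora}; substituting into the reaction function, 1.25q_{Kora} = 13.25 and q_{Kora} = 10.6.
P_{Kora} = 61 − 2·10.6 − 10.6 = 29.2.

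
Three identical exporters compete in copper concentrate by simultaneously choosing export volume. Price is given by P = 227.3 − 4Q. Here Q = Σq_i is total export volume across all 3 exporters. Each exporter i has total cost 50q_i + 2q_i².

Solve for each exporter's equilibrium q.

8.865

A representative exporter's profit is π_i = q_i(227.3 − 4Q) − 50q_i − 2q_i², with Q = q_i + Σ_{j≠i} q_j.
First-order condition: 177.3 − 12q_i − 4Σ_{j≠i} q_j = 0.
With identical exporters, set every q_j = q: then 177.3 − 12q − 8q = 0, i.e. q = 177.3/20 = 8.865.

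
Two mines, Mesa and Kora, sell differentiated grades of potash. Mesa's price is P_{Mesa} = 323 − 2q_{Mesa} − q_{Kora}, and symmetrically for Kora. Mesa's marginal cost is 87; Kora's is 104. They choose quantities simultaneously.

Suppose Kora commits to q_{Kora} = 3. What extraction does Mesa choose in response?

Mine Mesa's profit: π = q_{Mesa}(323 − 2q_{Mesa} − q_{Kora}) − 87q_{Mesa}.
∂π/∂q_{Mesa} = 236 − 4q_{Mesa} − q_{Kora} = 0 ⇒ q_{Mesa} = 59 − 0.25q_{Kora}.
At q_{Kora} = 3: q_{Mesa} = 59 − 0.25·3 = 58.25.

58.25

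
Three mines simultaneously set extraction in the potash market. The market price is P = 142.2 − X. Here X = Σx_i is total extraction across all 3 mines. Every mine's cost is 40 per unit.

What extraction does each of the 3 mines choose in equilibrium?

25.55

A representative mine's profit is π_i = x_i(142.2 − X) − 40x_i, with X = x_i + Σ_{j≠i} x_j.
First-order condition: 102.2 − 2x_i − Σ_{j≠i} x_j = 0.
With identical mines, set every x_j = x: then 102.2 − 2x − 2x = 0, i.e. x = 102.2/4 = 25.55.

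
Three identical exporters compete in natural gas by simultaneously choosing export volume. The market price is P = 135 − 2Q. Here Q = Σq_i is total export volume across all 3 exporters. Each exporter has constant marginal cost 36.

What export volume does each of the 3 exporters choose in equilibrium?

12.375

A representative exporter's profit is π_i = q_i(135 − 2Q) − 36q_i, with Q = q_i + Σ_{j≠i} q_j.
First-order condition: 99 − 4q_i − 2Σ_{j≠i} q_j = 0.
Imposing symmetry (q_j = q for all j) turns Σ_{j≠i} q_j into 2q, so 99 = 8q and q = 12.375.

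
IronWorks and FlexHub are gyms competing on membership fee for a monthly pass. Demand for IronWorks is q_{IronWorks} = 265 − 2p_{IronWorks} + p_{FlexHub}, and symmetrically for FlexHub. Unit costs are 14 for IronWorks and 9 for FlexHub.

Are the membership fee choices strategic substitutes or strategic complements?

strategic complements

IronWorks's profit: π = (p_{IronWorks} − 14)(265 − 2p_{IronWorks} + p_{FlexHub}).
∂π/∂p_{IronWorks} = 293 − 4p_{IronWorks} + p_{FlexHub} = 0 ⇒ p_{IronWorks} = 73.25 + 0.25p_{FlexHub}.
The best-response slope dp_{IronWorks}/dp_{FlexHub} = 0.25 > 0: the reaction function is upward-sloping, so the choices are strategic complements.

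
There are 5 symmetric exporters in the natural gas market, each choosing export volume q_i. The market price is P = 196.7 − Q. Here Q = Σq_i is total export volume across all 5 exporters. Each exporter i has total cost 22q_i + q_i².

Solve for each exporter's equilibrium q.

21.8375

A representative exporter's profit is π_i = q_i(196.7 − Q) − 22q_i − q_i², with Q = q_i + Σ_{j≠i} q_j.
First-order condition: 174.7 − 4q_i − Σ_{j≠i} q_j = 0.
Imposing symmetry (q_j = q for all j) turns Σ_{j≠i} q_j into 4q, so 174.7 = 8q and q = 21.8375.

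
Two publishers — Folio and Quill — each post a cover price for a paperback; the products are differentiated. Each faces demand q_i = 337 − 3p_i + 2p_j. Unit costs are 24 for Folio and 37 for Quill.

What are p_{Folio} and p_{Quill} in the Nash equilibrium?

Folio's profit: π = (p_{Folio} − 24)(337 − 3p_{Folio} + 2p_{Quill}).
∂π/∂p_{Folio} = 409 − 6p_{Folio} + 2p_{Quill} = 0 ⇒ p_{Folio} = 409/6 + (1/3)p_{Quill}.
Similarly p_{Quill} = 224/3 + (1/3)p_{Folio}.
Plugging p_{Quill} into Folio's best response: p_{Folio} = 409/6 + (1/3)(224/3 + (1/3)p_{Folio}) ⇒ (8/9)p_{Folio} = 1675/18, so p_{Folio} = 104.6875.
Then p_{Quill} = 224/3 + (1/3)·104.6875 = 109.5625.

104.6875, 109.5625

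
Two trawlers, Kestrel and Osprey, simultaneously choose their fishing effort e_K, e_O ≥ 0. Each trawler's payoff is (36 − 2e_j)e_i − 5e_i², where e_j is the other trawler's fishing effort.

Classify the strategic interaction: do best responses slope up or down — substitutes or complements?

Kestrel's payoff is (36 − 2e_O)e_K − 5e_K².
∂π/∂e_K = 36 − 2e_O − 10e_K = 0, so e_K = 3.6 − 0.2e_O.
The best-response slope de_K/de_O = −0.2 < 0: the reaction function is downward-sloping, so the choices are strategic substitutes.

strategic substitutes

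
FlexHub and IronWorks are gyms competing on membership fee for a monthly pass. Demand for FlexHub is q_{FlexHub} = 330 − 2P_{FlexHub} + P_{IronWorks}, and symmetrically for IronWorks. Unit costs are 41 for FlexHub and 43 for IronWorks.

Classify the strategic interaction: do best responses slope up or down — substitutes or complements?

strategic complements

FlexHub's profit: π = (P_{FlexHub} − 41)(330 − 2P_{FlexHub} + P_{IronWorks}).
∂π/∂P_{FlexHub} = 412 − 4P_{FlexHub} + P_{IronWorks} = 0 ⇒ P_{FlexHub} = 103 + 0.25P_{IronWorks}.
The best-response slope dP_{FlexHub}/dP_{IronWorks} = 0.25 > 0: the reaction function is upward-sloping, so the choices are strategic complements.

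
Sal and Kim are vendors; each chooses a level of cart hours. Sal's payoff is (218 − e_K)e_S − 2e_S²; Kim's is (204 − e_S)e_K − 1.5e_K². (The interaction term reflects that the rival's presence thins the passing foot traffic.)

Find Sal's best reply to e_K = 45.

Expanding Sal's payoff: 218e_S − e_Ke_S − 2e_S².
∂π/∂e_S = 218 − e_K − 4e_S = 0, so e_S = 54.5 − 0.25e_K.
At e_K = 45: e_S = 54.5 − 0.25·45 = 43.25.

43.25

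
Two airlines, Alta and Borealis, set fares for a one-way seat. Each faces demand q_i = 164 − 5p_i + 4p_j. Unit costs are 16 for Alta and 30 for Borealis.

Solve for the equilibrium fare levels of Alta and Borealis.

Alta's profit: π = (p_{Alta} − 16)(164 − 5p_{Alta} + 4p_{Borealis}).
∂π/∂p_{Alta} = 244 − 10p_{Alta} + 4p_{Borealis} = 0 ⇒ p_{Alta} = 24.4 + 0.4p_{Borealis}.
Similarly p_{Borealis} = 31.4 + 0.4p_{Alta}.
Plugging p_{Borealis} into Alta's best response: p_{Alta} = 24.4 + 0.4(31.4 + 0.4p_{Alta}) ⇒ 0.84p_{Alta} = 36.96, so p_{Alta} = 44.
Then p_{Borealis} = 31.4 + 0.4·44 = 49.

44, 49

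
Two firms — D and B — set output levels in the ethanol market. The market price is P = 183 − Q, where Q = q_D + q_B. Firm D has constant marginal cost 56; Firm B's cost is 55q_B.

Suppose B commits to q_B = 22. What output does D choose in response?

52.5

Firm D's profit: π = q_D(183 − (q_D + q_B)) − 56q_D.
∂π/∂q_D = 127 − 2q_D − q_B = 0, so q_D = 63.5 − 0.5q_B.
At q_B = 22: q_D = 63.5 − 0.5·22 = 52.5.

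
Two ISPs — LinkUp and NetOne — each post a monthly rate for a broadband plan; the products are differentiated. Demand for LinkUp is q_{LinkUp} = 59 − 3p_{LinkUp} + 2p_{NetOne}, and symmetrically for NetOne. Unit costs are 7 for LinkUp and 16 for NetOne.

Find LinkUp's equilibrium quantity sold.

44.0625

LinkUp's profit: π = (p_{LinkUp} − 7)(59 − 3p_{LinkUp} + 2p_{NetOne}).
∂π/∂p_{LinkUp} = 80 − 6p_{LinkUp} + 2p_{NetOne} = 0 ⇒ p_{LinkUp} = 40/3 + (1/3)p_{NetOne}.
Similarly p_{NetOne} = 107/6 + (1/3)p_{LinkUp}.
Plugging p_{NetOne} into LinkUp's best response: p_{LinkUp} = 40/3 + (1/3)(107/6 + (1/3)p_{LinkUp}) ⇒ (8/9)p_{LinkUp} = 347/18, so p_{LinkUp} = 21.6875.
Then p_{NetOne} = 107/6 + (1/3)·21.6875 = 25.0625.
q_{LinkUp} = 59 − 3·21.6875 + 2·25.0625 = 44.0625.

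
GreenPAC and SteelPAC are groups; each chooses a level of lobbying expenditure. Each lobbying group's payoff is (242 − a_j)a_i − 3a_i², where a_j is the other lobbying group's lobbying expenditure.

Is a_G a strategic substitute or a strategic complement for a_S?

strategic substitutes

GreenPAC's payoff is (242 − a_S)a_G − 3a_G².
∂π/∂a_G = 242 − a_S − 6a_G = 0, so a_G = 121/3 − (1/6)a_S.
The best-response slope da_G/da_S = −1/6 < 0: the reaction function is downward-sloping, so the choices are strategic substitutes.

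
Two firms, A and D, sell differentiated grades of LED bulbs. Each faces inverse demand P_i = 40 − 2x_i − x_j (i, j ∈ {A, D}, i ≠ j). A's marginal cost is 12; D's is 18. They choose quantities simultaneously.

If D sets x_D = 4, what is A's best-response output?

Firm A's profit: π = x_A(40 − 2x_A − x_D) − 12x_A.
∂π/∂x_A = 28 − 4x_A − x_D = 0 ⇒ x_A = 7 − 0.25x_D.
At x_D = 4: x_A = 7 − 0.25·4 = 6.

6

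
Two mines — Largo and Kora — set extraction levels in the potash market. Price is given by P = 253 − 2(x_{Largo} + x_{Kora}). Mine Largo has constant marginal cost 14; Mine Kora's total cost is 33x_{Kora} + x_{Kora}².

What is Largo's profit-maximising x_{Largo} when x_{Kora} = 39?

Mine Largo's profit: π = x_{Largo}(253 − 2(x_{Largo} + x_{Kora})) − 14x_{Largo}.
∂π/∂x_{Largo} = 239 − 4x_{Largo} − 2x_{Kora} = 0, so x_{Largo} = 59.75 − 0.5x_{Kora}.
At x_{Kora} = 39: x_{Largo} = 59.75 − 0.5·39 = 40.25.

40.25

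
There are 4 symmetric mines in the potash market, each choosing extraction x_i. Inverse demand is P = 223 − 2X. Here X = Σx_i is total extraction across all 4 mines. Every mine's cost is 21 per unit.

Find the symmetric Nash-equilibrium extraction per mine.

20.2

A representative mine's profit is π_i = x_i(223 − 2X) − 21x_i, with X = x_i + Σ_{j≠i} x_j.
First-order condition: 202 − 4x_i − 2Σ_{j≠i} x_j = 0.
In a symmetric equilibrium every mine chooses the same x, so Σ_{j≠i} x_j = 3x. The condition becomes 202 − 10x = 0, giving x = 202/10 = 20.2.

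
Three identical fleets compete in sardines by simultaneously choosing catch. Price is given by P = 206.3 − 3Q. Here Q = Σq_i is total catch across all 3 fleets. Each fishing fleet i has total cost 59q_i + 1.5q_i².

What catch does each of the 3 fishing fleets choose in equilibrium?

9.82

A representative fishing fleet's profit is π_i = q_i(206.3 − 3Q) − 59q_i − 1.5q_i², with Q = q_i + Σ_{j≠i} q_j.
First-order condition: 147.3 − 9q_i − 3Σ_{j≠i} q_j = 0.
Imposing symmetry (q_j = q for all j) turns Σ_{j≠i} q_j into 2q, so 147.3 = 15q and q = 9.82.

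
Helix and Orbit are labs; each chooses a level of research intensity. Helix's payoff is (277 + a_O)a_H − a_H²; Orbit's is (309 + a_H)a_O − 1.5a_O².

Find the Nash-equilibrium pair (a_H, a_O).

Expanding Helix's payoff: 277a_H + a_Oa_H − a_H².
∂π/∂a_H = 277 + a_O − 2a_H = 0, so a_H = 138.5 + 0.5a_O.
Likewise for Orbit: a_O = 103 + (1/3)a_H.
Plugging a_O into Helix's best response: a_H = 138.5 + 0.5(103 + (1/3)a_H) ⇒ (5/6)a_H = 190, so a_H = 228.
Then a_O = 103 + (1/3)·228 = 179.

228, 179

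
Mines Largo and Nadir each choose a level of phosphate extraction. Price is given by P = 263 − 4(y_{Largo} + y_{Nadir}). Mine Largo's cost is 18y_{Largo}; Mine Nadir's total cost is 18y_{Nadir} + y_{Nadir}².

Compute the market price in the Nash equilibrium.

109.875

Mine Largo's profit: π = y_{Largo}(263 − 4(y_{Largo} + y_{Nadir})) − 18y_{Largo}.
∂π/∂y_{Largo} = 245 − 8y_{Largo} − 4y_{Nadir} = 0, so y_{Largo} = 30.625 − 0.5y_{Nadir}.
For Nadir: ∂π/∂y_{Nadir} = 245 − 10y_{Nadir} − 4y_{Largo} = 0 ⇒ y_{Nadir} = 24.5 − 0.4y_{Largo}.
Substituting the second reaction function into the first: y_{Largo} = 30.625 − 0.5(24.5 − 0.4y_{Largo}), which gives 0.8y_{Largo} = 18.375 ⇒ y_{Largo} = 735/32.
Then y_{Nadir} = 24.5 − 0.4·(735/32) = 15.3125.
Equilibrium price: P = 263 − 4·(1225/32) = 109.875.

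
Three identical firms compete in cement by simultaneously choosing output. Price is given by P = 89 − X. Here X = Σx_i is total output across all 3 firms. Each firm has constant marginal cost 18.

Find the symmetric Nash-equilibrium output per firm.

17.75

A representative firm's profit is π_i = x_i(89 − X) − 18x_i, with X = x_i + Σ_{j≠i} x_j.
First-order condition: 71 − 2x_i − Σ_{j≠i} x_j = 0.
In a symmetric equilibrium every firm chooses the same x, so Σ_{j≠i} x_j = 2x. The condition becomes 71 − 4x = 0, giving x = 71/4 = 17.75.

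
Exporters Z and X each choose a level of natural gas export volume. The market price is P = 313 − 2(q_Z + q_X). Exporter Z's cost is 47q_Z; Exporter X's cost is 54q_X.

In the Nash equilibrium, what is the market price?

Exporter Z's profit: π = q_Z(313 − 2(q_Z + q_X)) − 47q_Z.
∂π/∂q_Z = 266 − 4q_Z − 2q_X = 0, so q_Z = 66.5 − 0.5q_X.
By the same steps for X: q_X = 64.75 − 0.5q_Z.
Plugging q_X into Z's best response: q_Z = 66.5 − 0.5(64.75 − 0.5q_Z) ⇒ 0.75q_Z = 34.125, so q_Z = 45.5.
Then q_X = 64.75 − 0.5·45.5 = 42.
Equilibrium price: P = 313 − 2·87.5 = 138.

138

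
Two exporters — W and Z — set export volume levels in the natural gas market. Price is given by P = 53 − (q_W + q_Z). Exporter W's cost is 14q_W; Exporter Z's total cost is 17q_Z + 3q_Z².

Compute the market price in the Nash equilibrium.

32.4

Exporter W's profit: π = q_W(53 − (q_W + q_Z)) − 14q_W.
∂π/∂q_W = 39 − 2q_W − q_Z = 0, so q_W = 19.5 − 0.5q_Z.
For Z: ∂π/∂q_Z = 36 − 8q_Z − q_W = 0 ⇒ q_Z = 4.5 − 0.125q_W.
Solving the two reaction functions simultaneously: (1 − (−0.5)(−0.125))q_W = 19.5 − 0.5·4.5, so 0.9375q_W = 17.25 and q_W = 18.4.
Then q_Z = 4.5 − 0.125·18.4 = 2.2.
Equilibrium price: P = 53 − 20.6 = 32.4.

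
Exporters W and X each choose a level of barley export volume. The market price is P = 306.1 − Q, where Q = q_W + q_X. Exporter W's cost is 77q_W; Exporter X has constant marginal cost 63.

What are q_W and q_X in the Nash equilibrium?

Exporter W's profit: π = q_W(306.1 − (q_W + q_X)) − 77q_W.
∂π/∂q_W = 229.1 − 2q_W − q_X = 0, so q_W = 114.55 − 0.5q_X.
By the same steps for X: q_X = 121.55 − 0.5q_W.
Solving the two reaction functions simultaneously: (1 − (−0.5)(−0.5))q_W = 114.55 − 0.5·121.55, so 0.75q_W = 53.775 and q_W = 71.7.
Then q_X = 121.55 − 0.5·71.7 = 85.7.

71.7, 85.7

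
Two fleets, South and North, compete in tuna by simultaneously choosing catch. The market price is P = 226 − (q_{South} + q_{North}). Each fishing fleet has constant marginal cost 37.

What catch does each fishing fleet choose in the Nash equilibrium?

Fishing fleet South's profit: π = q_{South}(226 − (q_{South} + q_{North})) − 37q_{South}.
∂π/∂q_{South} = 189 − 2q_{South} − q_{North} = 0, so q_{South} = 94.5 − 0.5q_{North}.
By symmetry q_{North} = q_{South}; substituting into the reaction function, 1.5q_{South} = 94.5 and q_{South} = 63.

63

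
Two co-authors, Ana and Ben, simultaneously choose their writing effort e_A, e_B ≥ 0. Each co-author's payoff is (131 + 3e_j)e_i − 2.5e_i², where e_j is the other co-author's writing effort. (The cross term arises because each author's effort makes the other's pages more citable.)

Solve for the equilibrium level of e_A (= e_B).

Ana's payoff is (131 + 3e_B)e_A − 2.5e_A².
∂π/∂e_A = 131 + 3e_B − 5e_A = 0, so e_A = 26.2 + 0.6e_B.
By symmetry e_B = e_A; substituting into the reaction function, 0.4e_A = 26.2 and e_A = 65.5.

65.5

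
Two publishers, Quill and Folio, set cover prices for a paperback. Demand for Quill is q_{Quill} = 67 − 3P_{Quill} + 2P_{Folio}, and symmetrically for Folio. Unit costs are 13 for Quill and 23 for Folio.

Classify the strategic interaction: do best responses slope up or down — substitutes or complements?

Quill's profit: π = (P_{Quill} − 13)(67 − 3P_{Quill} + 2P_{Folio}).
∂π/∂P_{Quill} = 106 − 6P_{Quill} + 2P_{Folio} = 0 ⇒ P_{Quill} = 53/3 + (1/3)P_{Folio}.
The best-response slope dP_{Quill}/dP_{Folio} = 1/3 > 0: the reaction function is upward-sloping, so the choices are strategic complements.

strategic complements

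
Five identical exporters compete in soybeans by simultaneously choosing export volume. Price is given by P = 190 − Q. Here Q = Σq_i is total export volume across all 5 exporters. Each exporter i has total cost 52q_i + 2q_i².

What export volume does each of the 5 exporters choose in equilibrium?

A representative exporter's profit is π_i = q_i(190 − Q) − 52q_i − 2q_i², with Q = q_i + Σ_{j≠i} q_j.
First-order condition: 138 − 6q_i − Σ_{j≠i} q_j = 0.
Imposing symmetry (q_j = q for all j) turns Σ_{j≠i} q_j into 4q, so 138 = 10q and q = 13.8.

13.8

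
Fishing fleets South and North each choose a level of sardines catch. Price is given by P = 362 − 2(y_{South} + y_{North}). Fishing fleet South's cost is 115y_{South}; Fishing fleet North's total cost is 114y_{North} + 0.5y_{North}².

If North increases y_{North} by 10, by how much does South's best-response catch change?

Fishing fleet South's profit: π = y_{South}(362 − 2(y_{South} + y_{North})) − 115y_{South}.
∂π/∂y_{South} = 247 − 4y_{South} − 2y_{North} = 0, so y_{South} = 61.75 − 0.5y_{North}.
The reaction-function slope is −0.5, so a 10-unit rise in y_{North} moves y_{South} by −0.5 × 10 = −5. South's best response falls — the actions are strategic substitutes.

-5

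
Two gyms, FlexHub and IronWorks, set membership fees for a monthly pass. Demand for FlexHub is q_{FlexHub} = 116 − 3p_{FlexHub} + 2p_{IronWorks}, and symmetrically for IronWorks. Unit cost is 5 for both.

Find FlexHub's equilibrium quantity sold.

83.25

FlexHub's profit: π = (p_{FlexHub} − 5)(116 − 3p_{FlexHub} + 2p_{IronWorks}).
∂π/∂p_{FlexHub} = 131 − 6p_{FlexHub} + 2p_{IronWorks} = 0 ⇒ p_{FlexHub} = 131/6 + (1/3)p_{IronWorks}.
Setting p_{FlexHub} = p_{IronWorks} in the reaction function: p_{FlexHub} = 131/6 + (1/3)p_{FlexHub}, so p_{FlexHub} = (131/6) / (2/3) = 32.75.
q_{FlexHub} = 116 − 3·32.75 + 2·32.75 = 83.25.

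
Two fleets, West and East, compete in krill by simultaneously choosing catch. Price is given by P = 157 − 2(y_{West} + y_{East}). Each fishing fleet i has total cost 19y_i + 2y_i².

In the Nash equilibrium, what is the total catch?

27.6

Fishing fleet West's profit: π = y_{West}(157 − 2(y_{West} + y_{East})) − 19y_{West} − 2y_{West}².
∂π/∂y_{West} = 138 − 8y_{West} − 2y_{East} = 0, so y_{West} = 17.25 − 0.25y_{East}.
The game is symmetric, so in equilibrium y_{East} = y_{West}: the reaction function gives 1.25y_{West} = 17.25, hence y_{West} = 13.8.
Total catch: 13.8 + 13.8 = 27.6.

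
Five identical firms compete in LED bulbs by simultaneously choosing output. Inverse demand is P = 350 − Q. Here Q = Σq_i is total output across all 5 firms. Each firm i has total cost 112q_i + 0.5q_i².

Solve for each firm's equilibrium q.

A representative firm's profit is π_i = q_i(350 − Q) − 112q_i − 0.5q_i², with Q = q_i + Σ_{j≠i} q_j.
First-order condition: 238 − 3q_i − Σ_{j≠i} q_j = 0.
Imposing symmetry (q_j = q for all j) turns Σ_{j≠i} q_j into 4q, so 238 = 7q and q = 34.

34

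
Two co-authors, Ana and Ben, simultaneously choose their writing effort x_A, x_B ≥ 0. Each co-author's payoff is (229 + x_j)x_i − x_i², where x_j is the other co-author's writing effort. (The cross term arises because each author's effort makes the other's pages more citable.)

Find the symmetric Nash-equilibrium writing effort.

Ana's payoff is (229 + x_B)x_A − x_A².
∂π/∂x_A = 229 + x_B − 2x_A = 0, so x_A = 114.5 + 0.5x_B.
The game is symmetric, so in equilibrium x_B = x_A: the reaction function gives 0.5x_A = 114.5, hence x_A = 229.

229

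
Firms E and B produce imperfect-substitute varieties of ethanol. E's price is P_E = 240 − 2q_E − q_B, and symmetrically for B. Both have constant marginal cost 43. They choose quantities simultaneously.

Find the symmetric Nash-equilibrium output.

Firm E's profit: π = q_E(240 − 2q_E − q_B) − 43q_E.
∂π/∂q_E = 197 − 4q_E − q_B = 0 ⇒ q_E = 49.25 − 0.25q_B.
Setting q_E = q_B in the reaction function: q_E = 49.25 − 0.25q_E, so q_E = 49.25 / 1.25 = 39.4.

39.4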